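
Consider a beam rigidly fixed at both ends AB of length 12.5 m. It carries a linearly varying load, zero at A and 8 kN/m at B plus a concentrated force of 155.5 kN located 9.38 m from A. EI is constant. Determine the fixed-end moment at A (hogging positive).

M_A = 132.5 kN·m

Take the two fixed-end moments M_A, M_B as redundants; the released structure is the simple span AB.
Simple-span end rotations at A and B under the given loads:
  at A: triangular load, peak 8: 7w₀L³/(360EI) = 303.8/EI
  at B: triangular load, peak 8: w₀L³/(45EI) = 347.2/EI
  at A: point load 155.5 at a = 9.38: Pab(L + b)/(6LEI) = 947.8/EI
  at B: point load 155.5 at a = 9.38: Pab(L + a)/(6LEI) = 1328/EI
  θ_A0 = 1252/EI,  θ_B0 = 1675/EI
Flexibility coefficients: a unit moment at one end gives L/(3EI) there and L/(6EI) at the far end, so f₁₁ = f₂₂ = 4.167/EI and f₁₂ = f₂₁ = 2.083/EI.
Compatibility — zero rotation at each built-in end:
  4.167 M_A + 2.083 M_B = 1252
  2.083 M_A + 4.167 M_B = 1675
Solving the pair gives M_A = 132.5 kN·m and M_B = 335.7 kN·m (hogging).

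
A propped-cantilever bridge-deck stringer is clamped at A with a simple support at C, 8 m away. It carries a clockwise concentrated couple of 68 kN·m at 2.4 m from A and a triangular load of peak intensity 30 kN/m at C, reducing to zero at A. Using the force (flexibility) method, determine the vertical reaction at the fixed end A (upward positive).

R_A = 47.5 kN

Remove the prop at C; the released (primary) structure is a cantilever built in at A.
Deflection at C on the released cantilever, summing each load's contribution:
  clockwise couple 68 at a = 2.4: M₀a(2L − a)/(2EI) = 1110/EI
  triangular load, peak 30 at the free end: 11w₀L⁴/(120EI) = 11264/EI
  δ_0 = 12374/EI
Tip deflection under a unit load at C: L³/(3EI) = 170.7/EI.
Compatibility at C: δ_0 − R_C·δ_{CC} = 0, so R_C = 12374/170.7 = 72.5 kN.
Vertical equilibrium: R_A = ΣP − R_C = 120 − 72.5 = 47.5 kN.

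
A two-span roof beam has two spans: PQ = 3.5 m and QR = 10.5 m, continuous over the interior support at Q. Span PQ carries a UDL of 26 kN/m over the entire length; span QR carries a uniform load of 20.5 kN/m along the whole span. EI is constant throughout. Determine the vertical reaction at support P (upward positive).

Take M_Q as the redundant. Released structure: two simple spans PQ and QR with a hinge at Q.
Discontinuity in slope at Q on the released structure — sum the simple-span end rotations:
  span PQ: UDL 26: wL³/(24EI) = 46.45/EI
  span QR: UDL 20.5: wL³/(24EI) = 988.8/EI
  relative rotation θ_0 = (46.45 + 988.8)/EI = 1035/EI
A unit hogging moment at Q produces rotation L₁/(3EI) + L₂/(3EI) = 4.667/EI.
Compatibility: M_Q·(L₁+L₂)/(3EI) = θ_0, giving M_Q = 221.8 kN·m (hogging).
Span PQ, ΣM about P with M_Q applied at Q: R_Q^{PQ}·3.5 = 159.2 + 221.8, so R_Q^{PQ} = 108.9 kN and R_P = 91 − 108.9 = -17.88 kN.

R_P = -17.88 kN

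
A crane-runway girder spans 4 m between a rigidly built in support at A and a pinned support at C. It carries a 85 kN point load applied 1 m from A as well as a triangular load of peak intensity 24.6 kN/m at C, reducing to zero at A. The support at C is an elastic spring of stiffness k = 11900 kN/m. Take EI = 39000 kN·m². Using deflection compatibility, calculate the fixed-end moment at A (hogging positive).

M_A = 97.05 kN·m

Choose R_C as the redundant. The primary structure is the cantilever fixed at A.
Downward deflection at the released point C due to the loads:
  point load 85 at a = 1: Pa²(3L − a)/(6EI) = 155.8/EI
  triangular load, peak 24.6 at the free end: 11w₀L⁴/(120EI) = 577.3/EI
  δ_0 = 733.1/EI
Tip deflection under a unit load at C: L³/(3EI) = 21.33/EI.
With EI = 39000 kN·m²: δ_0 = 0.018798 m and δ_{CC} = 0.000547 m/kN.
Compatibility — the spring shortens by R_C/k under the reaction it provides: δ_0 − R_C·δ_{CC} = R_C/k. With 1/k = 0.000084 m/kN, R_C = δ_0 / (δ_{CC} + 1/k) = 0.018798 / (0.000547 + 0.000084) = 29.79 kN.
Moment equilibrium about A: M_A = Σ(load moments about A) − R_C·L = 216.2 − 29.79×4 = 97.05 kN·m.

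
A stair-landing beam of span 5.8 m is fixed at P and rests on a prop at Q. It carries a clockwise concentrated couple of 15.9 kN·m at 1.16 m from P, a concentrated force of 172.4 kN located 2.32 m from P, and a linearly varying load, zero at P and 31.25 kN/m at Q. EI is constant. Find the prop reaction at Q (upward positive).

Remove the prop at Q; the released (primary) structure is a cantilever built in at P.
Downward deflection at the released point Q due to the loads:
  clockwise couple 15.9 at a = 1.16: M₀a(2L − a)/(2EI) = 96.28/EI
  point load 172.4 at a = 2.32: Pa²(3L − a)/(6EI) = 2332/EI
  triangular load, peak 31.25 at the free end: 11w₀L⁴/(120EI) = 3242/EI
  δ_0 = 5670/EI
Flexibility coefficient — unit upward force at Q: δ_{QQ} = L³/(3EI) = 65.04/EI.
Compatibility at Q: δ_0 − R_Q·δ_{QQ} = 0, so R_Q = 5670/65.04 = 87.18 kN.

R_Q = 87.18 kN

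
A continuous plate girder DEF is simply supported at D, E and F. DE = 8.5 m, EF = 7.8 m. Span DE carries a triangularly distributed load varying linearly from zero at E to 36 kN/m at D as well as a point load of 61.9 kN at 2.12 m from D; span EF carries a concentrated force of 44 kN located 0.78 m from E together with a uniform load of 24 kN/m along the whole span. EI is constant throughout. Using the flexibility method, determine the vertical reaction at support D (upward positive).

R_D = 123.5 kN

Insert a hinge at E; M_E is the redundant, and each span becomes simply supported.
End slopes at the hinge E, treating each span as simply supported:
  span DE: triangular load, peak 36: 7w₀L³/(360EI) = 429.9/EI
  span DE: point load 61.9 at a = 2.12: Pab(L + a)/(6LEI) = 174.3/EI
  span EF: point load 44 at a = 0.78: Pab(L + b)/(6LEI) = 76.29/EI
  span EF: UDL 24: wL³/(24EI) = 474.6/EI
  relative rotation θ_0 = (604.2 + 550.8)/EI = 1155/EI
A unit hogging moment at E produces rotation L₁/(3EI) + L₂/(3EI) = 5.433/EI.
Slope continuity at E: θ_0 = M_E·5.433/EI, so M_E = 1155/5.433 = 212.6 kN·m (hogging).
Span DE, ΣM about D with M_E applied at E: R_E^{DE}·8.5 = 564.7 + 212.6, so R_E^{DE} = 91.45 kN and R_D = 214.9 − 91.45 = 123.5 kN.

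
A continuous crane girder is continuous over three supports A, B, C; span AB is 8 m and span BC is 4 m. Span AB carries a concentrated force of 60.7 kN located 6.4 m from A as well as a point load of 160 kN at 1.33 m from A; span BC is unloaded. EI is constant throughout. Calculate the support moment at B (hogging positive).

Insert a hinge at B; M_B is the redundant, and each span becomes simply supported.
Discontinuity in slope at B on the released structure — sum the simple-span end rotations:
  span AB: point load 60.7 at a = 6.4: Pab(L + a)/(6LEI) = 186.5/EI
  span AB: point load 160 at a = 1.33: Pab(L + a)/(6LEI) = 275.9/EI
  relative rotation θ_0 = (462.4 + 0)/EI = 462.4/EI
A unit hogging moment at B produces rotation L₁/(3EI) + L₂/(3EI) = 4/EI.
Slope continuity at B: θ_0 = M_B·4/EI, so M_B = 462.4/4 = 115.6 kN·m (hogging).

M_B = 115.6 kN·m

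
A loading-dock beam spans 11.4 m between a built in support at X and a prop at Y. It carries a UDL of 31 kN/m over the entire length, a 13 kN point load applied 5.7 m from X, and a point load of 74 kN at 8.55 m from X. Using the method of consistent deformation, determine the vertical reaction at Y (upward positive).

R_Y = 183.4 kN

Release the roller at Y. Primary structure: cantilever fixed at X.
Primary-structure tip deflection at Y by superposition:
  UDL 31: wL⁴/(8EI) = 65447/EI
  point load 13 at a = 5.7: Pa²(3L − a)/(6EI) = 2006/EI
  point load 74 at a = 8.55: Pa²(3L − a)/(6EI) = 23126/EI
  δ_0 = 90579/EI
Tip deflection under a unit load at Y: L³/(3EI) = 493.8/EI.
Compatibility at Y: δ_0 − R_Y·δ_{YY} = 0, so R_Y = 90579/493.8 = 183.4 kN.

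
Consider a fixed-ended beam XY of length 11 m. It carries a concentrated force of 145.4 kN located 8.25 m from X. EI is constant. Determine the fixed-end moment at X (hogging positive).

M_X = 74.97 kN·m

Release both end moments; the primary structure is a simply-supported span XY with redundants M_X and M_Y.
End rotations of the released simple span under the applied load (×1/EI):
  at X: point load 145.4 at a = 8.25: Pab(L + b)/(6LEI) = 687.2/EI
  at Y: point load 145.4 at a = 8.25: Pab(L + a)/(6LEI) = 962.1/EI
  θ_X0 = 687.2/EI,  θ_Y0 = 962.1/EI
Flexibility coefficients: a unit moment at one end gives L/(3EI) there and L/(6EI) at the far end, so f₁₁ = f₂₂ = 3.667/EI and f₁₂ = f₂₁ = 1.833/EI.
Compatibility — zero rotation at each built-in end:
  3.667 M_X + 1.833 M_Y = 687.2
  1.833 M_X + 3.667 M_Y = 962.1
Solving the pair gives M_X = 74.97 kN·m and M_Y = 224.9 kN·m (hogging).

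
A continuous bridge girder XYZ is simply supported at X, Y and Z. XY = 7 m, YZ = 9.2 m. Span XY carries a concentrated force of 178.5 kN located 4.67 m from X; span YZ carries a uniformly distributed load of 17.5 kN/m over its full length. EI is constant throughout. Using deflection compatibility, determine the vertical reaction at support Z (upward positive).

R_Z = 58.21 kN

Insert a hinge at Y; M_Y is the redundant, and each span becomes simply supported.
End slopes at the hinge Y, treating each span as simply supported:
  span XY: point load 178.5 at a = 4.67: Pab(L + a)/(6LEI) = 539.7/EI
  span YZ: UDL 17.5: wL³/(24EI) = 567.8/EI
  relative rotation θ_0 = (539.7 + 567.8)/EI = 1107/EI
A unit hogging moment at Y produces rotation L₁/(3EI) + L₂/(3EI) = 5.4/EI.
Compatibility: M_Y·(L₁+L₂)/(3EI) = θ_0, giving M_Y = 205.1 kN·m (hogging).
Span YZ, ΣM about Z: R_Y^{YZ}·9.2 = 740.6 + 205.1, so R_Y^{YZ} = 102.8 kN and R_Z = 161 − 102.8 = 58.21 kN.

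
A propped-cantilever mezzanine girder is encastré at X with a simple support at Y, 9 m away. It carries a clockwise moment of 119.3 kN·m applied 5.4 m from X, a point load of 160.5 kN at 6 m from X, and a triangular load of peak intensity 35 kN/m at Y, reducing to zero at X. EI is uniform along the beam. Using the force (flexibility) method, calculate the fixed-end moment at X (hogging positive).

Take the reaction at Y as the redundant and release it; the primary structure is a cantilever fixed at X.
Downward deflection at the released point Y due to the loads:
  clockwise couple 119.3 at a = 5.4: M₀a(2L − a)/(2EI) = 4059/EI
  point load 160.5 at a = 6: Pa²(3L − a)/(6EI) = 20223/EI
  triangular load, peak 35 at the free end: 11w₀L⁴/(120EI) = 21050/EI
  δ_0 = 45331/EI
Flexibility coefficient — unit upward force at Y: δ_{YY} = L³/(3EI) = 243/EI.
The prop prevents deflection at Y: R_Y = δ_0/δ_{YY} = 45331/243 = 186.5 kN.
Moment equilibrium about X: M_X = Σ(load moments about X) − R_Y·L = 2027 − 186.5×9 = 348.4 kN·m.

M_X = 348.4 kN·m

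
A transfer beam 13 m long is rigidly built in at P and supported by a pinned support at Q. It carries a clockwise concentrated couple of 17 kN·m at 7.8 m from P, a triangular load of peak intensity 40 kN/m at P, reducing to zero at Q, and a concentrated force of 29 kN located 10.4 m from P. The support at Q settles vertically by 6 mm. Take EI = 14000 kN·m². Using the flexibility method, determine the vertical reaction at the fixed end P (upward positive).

R_P = 215.1 kN

Remove the prop at Q; the released (primary) structure is a cantilever built in at P.
Downward deflection at the released point Q due to the loads:
  clockwise couple 17 at a = 7.8: M₀a(2L − a)/(2EI) = 1207/EI
  triangular load, peak 40 at the fixed end: w₀L⁴/(30EI) = 38081/EI
  point load 29 at a = 10.4: Pa²(3L − a)/(6EI) = 14951/EI
  δ_0 = 54239/EI
Tip deflection under a unit load at Q: L³/(3EI) = 732.3/EI.
With EI = 14000 kN·m²: δ_0 = 3.8742 m and δ_{QQ} = 0.05231 m/kN.
Compatibility — the beam at Q must follow the support down by 0.006 m: δ_0 − R_Q·δ_{QQ} = 0.006, so R_Q = (3.8742 − 0.006)/0.05231 = 73.95 kN.
Vertical equilibrium: R_P = ΣP − R_Q = 289 − 73.95 = 215.1 kN.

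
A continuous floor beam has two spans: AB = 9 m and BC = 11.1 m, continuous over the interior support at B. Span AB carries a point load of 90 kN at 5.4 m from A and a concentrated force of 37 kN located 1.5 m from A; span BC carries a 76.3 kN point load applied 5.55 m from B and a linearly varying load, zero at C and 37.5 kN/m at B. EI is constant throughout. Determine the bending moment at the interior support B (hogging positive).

M_B = 339.5 kN·m

Insert a hinge at B; M_B is the redundant, and each span becomes simply supported.
End slopes at the hinge B, treating each span as simply supported:
  span AB: point load 90 at a = 5.4: Pab(L + a)/(6LEI) = 466.6/EI
  span AB: point load 37 at a = 1.5: Pab(L + a)/(6LEI) = 80.94/EI
  span BC: point load 76.3 at a = 5.55: Pab(L + b)/(6LEI) = 587.6/EI
  span BC: triangular load, peak 37.5: w₀L³/(45EI) = 1140/EI
  relative rotation θ_0 = (547.5 + 1727)/EI = 2275/EI
A unit hogging moment at B produces rotation L₁/(3EI) + L₂/(3EI) = 6.7/EI.
Compatibility: M_B·(L₁+L₂)/(3EI) = θ_0, giving M_B = 339.5 kN·m (hogging).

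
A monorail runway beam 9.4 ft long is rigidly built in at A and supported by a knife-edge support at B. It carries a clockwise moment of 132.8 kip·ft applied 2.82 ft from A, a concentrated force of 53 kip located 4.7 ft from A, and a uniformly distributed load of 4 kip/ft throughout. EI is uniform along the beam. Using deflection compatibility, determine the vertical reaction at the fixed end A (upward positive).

Release the roller at B. Primary structure: cantilever fixed at A.
Deflection at B on the released cantilever, summing each load's contribution:
  clockwise couple 132.8 at a = 2.82: M₀a(2L − a)/(2EI) = 2992/EI
  point load 53 at a = 4.7: Pa²(3L − a)/(6EI) = 4586/EI
  UDL 4: wL⁴/(8EI) = 3904/EI
  δ_0 = 11481/EI
Tip deflection under a unit load at B: L³/(3EI) = 276.9/EI.
The prop prevents deflection at B: R_B = δ_0/δ_{BB} = 11481/276.9 = 41.47 kip.
Vertical equilibrium: R_A = ΣP − R_B = 90.6 − 41.47 = 49.13 kip.

R_A = 49.13 kip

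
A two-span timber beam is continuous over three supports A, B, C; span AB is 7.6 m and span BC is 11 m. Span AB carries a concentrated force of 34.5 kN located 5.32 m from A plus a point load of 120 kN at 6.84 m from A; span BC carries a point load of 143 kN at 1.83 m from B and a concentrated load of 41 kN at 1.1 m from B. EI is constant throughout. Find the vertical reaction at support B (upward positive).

R_B = 331 kN

Release continuity at B by inserting a hinge; the redundant is the internal moment M_B. The primary structure is two simply-supported spans AB and BC.
Discontinuity in slope at B on the released structure — sum the simple-span end rotations:
  span AB: point load 34.5 at a = 5.32: Pab(L + a)/(6LEI) = 118.6/EI
  span AB: point load 120 at a = 6.84: Pab(L + a)/(6LEI) = 197.5/EI
  span BC: point load 143 at a = 1.83: Pab(L + b)/(6LEI) = 733.4/EI
  span BC: point load 41 at a = 1.1: Pab(L + b)/(6LEI) = 141.4/EI
  relative rotation θ_0 = (316.1 + 874.8)/EI = 1191/EI
A unit hogging moment at B produces rotation L₁/(3EI) + L₂/(3EI) = 6.2/EI.
Slope continuity at B: θ_0 = M_B·6.2/EI, so M_B = 1191/6.2 = 192.1 kN·m (hogging).
Span AB, ΣM about A with M_B applied at B: R_B^{AB}·7.6 = 1004 + 192.1, so R_B^{AB} = 157.4 kN and R_A = 154.5 − 157.4 = -2.923 kN.
Span BC, ΣM about C: R_B^{BC}·11 = 1717 + 192.1, so R_B^{BC} = 173.6 kN and R_C = 184 − 173.6 = 10.43 kN.
R_B = 157.4 + 173.6 = 331 kN.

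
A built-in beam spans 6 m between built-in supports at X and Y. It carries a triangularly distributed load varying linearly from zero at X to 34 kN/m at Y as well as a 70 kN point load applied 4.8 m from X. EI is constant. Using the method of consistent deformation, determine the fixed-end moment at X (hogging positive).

Release both end moments; the primary structure is a simply-supported span XY with redundants M_X and M_Y.
On the primary (simply-supported) span, the end slopes from the loading are:
  at X: triangular load, peak 34: 7w₀L³/(360EI) = 142.8/EI
  at Y: triangular load, peak 34: w₀L³/(45EI) = 163.2/EI
  at X: point load 70 at a = 4.8: Pab(L + b)/(6LEI) = 80.64/EI
  at Y: point load 70 at a = 4.8: Pab(L + a)/(6LEI) = 121/EI
  θ_X0 = 223.4/EI,  θ_Y0 = 284.2/EI
Flexibility coefficients: a unit moment at one end gives L/(3EI) there and L/(6EI) at the far end, so f₁₁ = f₂₂ = 2/EI and f₁₂ = f₂₁ = 1/EI.
Compatibility — zero rotation at each built-in end:
  2 M_X + 1 M_Y = 223.4
  1 M_X + 2 M_Y = 284.2
Solving the pair gives M_X = 54.24 kN·m and M_Y = 115 kN·m (hogging).

M_X = 54.24 kN·m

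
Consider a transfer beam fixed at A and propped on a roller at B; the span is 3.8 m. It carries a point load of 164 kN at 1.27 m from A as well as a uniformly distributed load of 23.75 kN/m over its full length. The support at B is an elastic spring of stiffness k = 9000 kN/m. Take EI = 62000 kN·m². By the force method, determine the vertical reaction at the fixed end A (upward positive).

Choose R_B as the redundant. The primary structure is the cantilever fixed at A.
Free-end deflection of the primary structure under the applied loading (downward +):
  point load 164 at a = 1.27: Pa²(3L − a)/(6EI) = 446.6/EI
  UDL 23.75: wL⁴/(8EI) = 619/EI
  δ_0 = 1066/EI
Flexibility coefficient — unit upward force at B: δ_{BB} = L³/(3EI) = 18.29/EI.
With EI = 62000 kN·m²: δ_0 = 0.017187 m and δ_{BB} = 0.000295 m/kN.
Compatibility — the spring shortens by R_B/k under the reaction it provides: δ_0 − R_B·δ_{BB} = R_B/k. With 1/k = 0.000111 m/kN, R_B = δ_0 / (δ_{BB} + 1/k) = 0.017187 / (0.000295 + 0.000111) = 42.32 kN.
Vertical equilibrium: R_A = ΣP − R_B = 254.2 − 42.32 = 211.9 kN.

R_A = 211.9 kN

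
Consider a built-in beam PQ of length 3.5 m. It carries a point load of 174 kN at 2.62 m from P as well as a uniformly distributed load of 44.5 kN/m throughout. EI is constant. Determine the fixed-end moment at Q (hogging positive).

Take the two fixed-end moments M_P, M_Q as redundants; the released structure is the simple span PQ.
On the primary (simply-supported) span, the end slopes from the loading are:
  at P: point load 174 at a = 2.62: Pab(L + b)/(6LEI) = 83.67/EI
  at Q: point load 174 at a = 2.62: Pab(L + a)/(6LEI) = 116.9/EI
  at P: UDL 44.5: wL³/(24EI) = 79.5/EI
  at Q: UDL 44.5: wL³/(24EI) = 79.5/EI
  θ_P0 = 163.2/EI,  θ_Q0 = 196.4/EI
Flexibility coefficients: a unit moment at one end gives L/(3EI) there and L/(6EI) at the far end, so f₁₁ = f₂₂ = 1.167/EI and f₁₂ = f₂₁ = 0.5833/EI.
Compatibility — zero rotation at each built-in end:
  1.167 M_P + 0.5833 M_Q = 163.2
  0.5833 M_P + 1.167 M_Q = 196.4
Solving the pair gives M_P = 74.25 kN·m and M_Q = 131.2 kN·m (hogging).

M_Q = 131.2 kN·m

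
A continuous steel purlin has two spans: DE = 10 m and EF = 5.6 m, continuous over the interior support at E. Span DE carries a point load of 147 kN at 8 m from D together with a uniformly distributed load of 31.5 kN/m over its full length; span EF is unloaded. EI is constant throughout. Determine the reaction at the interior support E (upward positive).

Insert a hinge at E; M_E is the redundant, and each span becomes simply supported.
Discontinuity in slope at E on the released structure — sum the simple-span end rotations:
  span DE: point load 147 at a = 8: Pab(L + a)/(6LEI) = 705.6/EI
  span DE: UDL 31.5: wL³/(24EI) = 1312/EI
  relative rotation θ_0 = (2018 + 0)/EI = 2018/EI
A unit hogging moment at E produces rotation L₁/(3EI) + L₂/(3EI) = 5.2/EI.
Slope continuity at E: θ_0 = M_E·5.2/EI, so M_E = 2018/5.2 = 388.1 kN·m (hogging).
Span DE, ΣM about D with M_E applied at E: R_E^{DE}·10 = 2751 + 388.1, so R_E^{DE} = 313.9 kN and R_D = 462 − 313.9 = 148.1 kN.
Span EF, ΣM about F: R_E^{EF}·5.6 = 0 + 388.1, so R_E^{EF} = 69.3 kN and R_F = 0 − 69.3 = -69.3 kN.
R_E = 313.9 + 69.3 = 383.2 kN.

R_E = 383.2 kN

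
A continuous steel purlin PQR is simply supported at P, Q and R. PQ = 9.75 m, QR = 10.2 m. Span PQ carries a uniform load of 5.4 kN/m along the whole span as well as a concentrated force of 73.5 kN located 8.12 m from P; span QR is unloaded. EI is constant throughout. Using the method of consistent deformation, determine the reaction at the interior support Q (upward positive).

R_Q = 102.8 kN

Take M_Q as the redundant. Released structure: two simple spans PQ and QR with a hinge at Q.
Rotations at Q on the released spans (each span's end-slope, ×1/EI):
  span PQ: UDL 5.4: wL³/(24EI) = 208.5/EI
  span PQ: point load 73.5 at a = 8.12: Pab(L + a)/(6LEI) = 297.2/EI
  relative rotation θ_0 = (505.7 + 0)/EI = 505.7/EI
A unit hogging moment at Q produces rotation L₁/(3EI) + L₂/(3EI) = 6.65/EI.
Slope continuity at Q: θ_0 = M_Q·6.65/EI, so M_Q = 505.7/6.65 = 76.05 kN·m (hogging).
Span PQ, ΣM about P with M_Q applied at Q: R_Q^{PQ}·9.75 = 853.5 + 76.05, so R_Q^{PQ} = 95.34 kN and R_P = 126.2 − 95.34 = 30.81 kN.
Span QR, ΣM about R: R_Q^{QR}·10.2 = 0 + 76.05, so R_Q^{QR} = 7.456 kN and R_R = 0 − 7.456 = -7.456 kN.
R_Q = 95.34 + 7.456 = 102.8 kN.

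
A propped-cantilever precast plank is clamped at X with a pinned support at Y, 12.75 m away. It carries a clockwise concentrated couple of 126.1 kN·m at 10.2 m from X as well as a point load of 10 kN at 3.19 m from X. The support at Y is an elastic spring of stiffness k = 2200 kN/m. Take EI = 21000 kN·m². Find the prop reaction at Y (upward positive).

Take the reaction at Y as the redundant and release it; the primary structure is a cantilever fixed at X.
Downward deflection at the released point Y due to the loads:
  clockwise couple 126.1 at a = 10.2: M₀a(2L − a)/(2EI) = 9840/EI
  point load 10 at a = 3.19: Pa²(3L − a)/(6EI) = 594.6/EI
  δ_0 = 10434/EI
Flexibility coefficient — unit upward force at Y: δ_{YY} = L³/(3EI) = 690.9/EI.
With EI = 21000 kN·m²: δ_0 = 0.49687 m and δ_{YY} = 0.0329 m/kN.
Compatibility — the spring shortens by R_Y/k under the reaction it provides: δ_0 − R_Y·δ_{YY} = R_Y/k. With 1/k = 0.000455 m/kN, R_Y = δ_0 / (δ_{YY} + 1/k) = 0.49687 / (0.0329 + 0.000455) = 14.9 kN.

R_Y = 14.9 kN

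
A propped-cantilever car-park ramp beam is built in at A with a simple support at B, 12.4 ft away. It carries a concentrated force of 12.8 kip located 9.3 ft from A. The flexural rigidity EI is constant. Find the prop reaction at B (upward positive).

Release the roller at B. Primary structure: cantilever fixed at A.
Downward deflection at the released point B due to the loads:
  point load 12.8 at a = 9.3: Pa²(3L − a)/(6EI) = 5148/EI
Flexibility coefficient — unit upward force at B: δ_{BB} = L³/(3EI) = 635.5/EI.
The prop prevents deflection at B: R_B = δ_0/δ_{BB} = 5148/635.5 = 8.1 kip.

R_B = 8.1 kip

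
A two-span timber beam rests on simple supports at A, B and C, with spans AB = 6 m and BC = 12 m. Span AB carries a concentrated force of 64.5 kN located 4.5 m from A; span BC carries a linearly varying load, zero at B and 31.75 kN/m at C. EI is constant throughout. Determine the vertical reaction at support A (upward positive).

Take M_B as the redundant. Released structure: two simple spans AB and BC with a hinge at B.
Rotations at B on the released spans (each span's end-slope, ×1/EI):
  span AB: point load 64.5 at a = 4.5: Pab(L + a)/(6LEI) = 127/EI
  span BC: triangular load, peak 31.75: 7w₀L³/(360EI) = 1067/EI
  relative rotation θ_0 = (127 + 1067)/EI = 1194/EI
A unit hogging moment at B produces rotation L₁/(3EI) + L₂/(3EI) = 6/EI.
Compatibility: M_B·(L₁+L₂)/(3EI) = θ_0, giving M_B = 199 kN·m (hogging).
Span AB, ΣM about A with M_B applied at B: R_B^{AB}·6 = 290.2 + 199, so R_B^{AB} = 81.54 kN and R_A = 64.5 − 81.54 = -17.04 kN.

R_A = -17.04 kN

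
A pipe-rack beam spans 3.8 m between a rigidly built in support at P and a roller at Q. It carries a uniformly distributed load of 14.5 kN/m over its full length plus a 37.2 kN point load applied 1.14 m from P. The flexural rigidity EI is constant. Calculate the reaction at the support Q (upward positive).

Choose R_Q as the redundant. The primary structure is the cantilever fixed at P.
Downward deflection at the released point Q due to the loads:
  UDL 14.5: wL⁴/(8EI) = 377.9/EI
  point load 37.2 at a = 1.14: Pa²(3L − a)/(6EI) = 82.67/EI
  δ_0 = 460.6/EI
Flexibility coefficient — unit upward force at Q: δ_{QQ} = L³/(3EI) = 18.29/EI.
The prop prevents deflection at Q: R_Q = δ_0/δ_{QQ} = 460.6/18.29 = 25.18 kN.

R_Q = 25.18 kN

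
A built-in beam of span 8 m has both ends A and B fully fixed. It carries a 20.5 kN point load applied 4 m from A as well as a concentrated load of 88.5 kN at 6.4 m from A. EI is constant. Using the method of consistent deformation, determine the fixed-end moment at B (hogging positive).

M_B = 111.1 kN·m

Take the two fixed-end moments M_A, M_B as redundants; the released structure is the simple span AB.
Simple-span end rotations at A and B under the given loads:
  at A: point load 20.5 at a = 4: Pab(L + b)/(6LEI) = 82/EI
  at B: point load 20.5 at a = 4: Pab(L + a)/(6LEI) = 82/EI
  at A: point load 88.5 at a = 6.4: Pab(L + b)/(6LEI) = 181.2/EI
  at B: point load 88.5 at a = 6.4: Pab(L + a)/(6LEI) = 271.9/EI
  θ_A0 = 263.2/EI,  θ_B0 = 353.9/EI
Flexibility coefficients: a unit moment at one end gives L/(3EI) there and L/(6EI) at the far end, so f₁₁ = f₂₂ = 2.667/EI and f₁₂ = f₂₁ = 1.333/EI.
Compatibility — zero rotation at each built-in end:
  2.667 M_A + 1.333 M_B = 263.2
  1.333 M_A + 2.667 M_B = 353.9
Solving the pair gives M_A = 43.16 kN·m and M_B = 111.1 kN·m (hogging).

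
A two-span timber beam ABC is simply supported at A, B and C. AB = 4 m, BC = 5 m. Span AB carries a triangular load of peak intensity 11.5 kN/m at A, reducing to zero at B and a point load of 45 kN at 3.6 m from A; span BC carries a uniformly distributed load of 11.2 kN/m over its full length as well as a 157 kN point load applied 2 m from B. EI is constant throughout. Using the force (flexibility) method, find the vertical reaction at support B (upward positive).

Release continuity at B by inserting a hinge; the redundant is the internal moment M_B. The primary structure is two simply-supported spans AB and BC.
Rotations at B on the released spans (each span's end-slope, ×1/EI):
  span AB: triangular load, peak 11.5: 7w₀L³/(360EI) = 14.31/EI
  span AB: point load 45 at a = 3.6: Pab(L + a)/(6LEI) = 20.52/EI
  span BC: UDL 11.2: wL³/(24EI) = 58.33/EI
  span BC: point load 157 at a = 2: Pab(L + b)/(6LEI) = 251.2/EI
  relative rotation θ_0 = (34.83 + 309.5)/EI = 344.4/EI
A unit hogging moment at B produces rotation L₁/(3EI) + L₂/(3EI) = 3/EI.
Slope continuity at B: θ_0 = M_B·3/EI, so M_B = 344.4/3 = 114.8 kN·m (hogging).
Span AB, ΣM about A with M_B applied at B: R_B^{AB}·4 = 192.7 + 114.8, so R_B^{AB} = 76.86 kN and R_A = 68 − 76.86 = -8.864 kN.
Span BC, ΣM about C: R_B^{BC}·5 = 611 + 114.8, so R_B^{BC} = 145.2 kN and R_C = 213 − 145.2 = 67.84 kN.
R_B = 76.86 + 145.2 = 222 kN.

R_B = 222 kN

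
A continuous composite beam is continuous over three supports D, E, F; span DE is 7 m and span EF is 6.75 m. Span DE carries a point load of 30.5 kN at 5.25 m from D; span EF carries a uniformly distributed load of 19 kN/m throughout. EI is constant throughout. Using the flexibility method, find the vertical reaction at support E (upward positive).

Take M_E as the redundant. Released structure: two simple spans DE and EF with a hinge at E.
Discontinuity in slope at E on the released structure — sum the simple-span end rotations:
  span DE: point load 30.5 at a = 5.25: Pab(L + a)/(6LEI) = 81.73/EI
  span EF: UDL 19: wL³/(24EI) = 243.5/EI
  relative rotation θ_0 = (81.73 + 243.5)/EI = 325.2/EI
A unit hogging moment at E produces rotation L₁/(3EI) + L₂/(3EI) = 4.583/EI.
Compatibility: M_E·(L₁+L₂)/(3EI) = θ_0, giving M_E = 70.95 kN·m (hogging).
Span DE, ΣM about D with M_E applied at E: R_E^{DE}·7 = 160.1 + 70.95, so R_E^{DE} = 33.01 kN and R_D = 30.5 − 33.01 = -2.511 kN.
Span EF, ΣM about F: R_E^{EF}·6.75 = 432.8 + 70.95, so R_E^{EF} = 74.64 kN and R_F = 128.2 − 74.64 = 53.61 kN.
R_E = 33.01 + 74.64 = 107.6 kN.

R_E = 107.6 kN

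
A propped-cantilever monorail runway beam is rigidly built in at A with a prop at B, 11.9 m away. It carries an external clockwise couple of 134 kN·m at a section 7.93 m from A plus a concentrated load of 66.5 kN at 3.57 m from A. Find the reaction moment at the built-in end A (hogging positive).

Take the reaction at B as the redundant and release it; the primary structure is a cantilever fixed at A.
Free-end deflection of the primary structure under the applied loading (downward +):
  clockwise couple 134 at a = 7.93: M₀a(2L − a)/(2EI) = 8432/EI
  point load 66.5 at a = 3.57: Pa²(3L − a)/(6EI) = 4539/EI
  δ_0 = 12970/EI
Tip deflection under a unit load at B: L³/(3EI) = 561.7/EI.
The prop prevents deflection at B: R_B = δ_0/δ_{BB} = 12970/561.7 = 23.09 kN.
Moment equilibrium about A: M_A = Σ(load moments about A) − R_B·L = 371.4 − 23.09×11.9 = 96.63 kN·m.

M_A = 96.63 kN·m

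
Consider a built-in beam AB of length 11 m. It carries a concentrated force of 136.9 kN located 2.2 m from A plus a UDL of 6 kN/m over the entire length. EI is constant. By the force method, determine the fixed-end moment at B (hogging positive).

M_B = 108.7 kN·m

Release both end moments; the primary structure is a simply-supported span AB with redundants M_A and M_B.
On the primary (simply-supported) span, the end slopes from the loading are:
  at A: point load 136.9 at a = 2.2: Pab(L + b)/(6LEI) = 795.1/EI
  at B: point load 136.9 at a = 2.2: Pab(L + a)/(6LEI) = 530.1/EI
  at A: UDL 6: wL³/(24EI) = 332.8/EI
  at B: UDL 6: wL³/(24EI) = 332.8/EI
  θ_A0 = 1128/EI,  θ_B0 = 862.8/EI
Flexibility coefficients: a unit moment at one end gives L/(3EI) there and L/(6EI) at the far end, so f₁₁ = f₂₂ = 3.667/EI and f₁₂ = f₂₁ = 1.833/EI.
Compatibility — zero rotation at each built-in end:
  3.667 M_A + 1.833 M_B = 1128
  1.833 M_A + 3.667 M_B = 862.8
Solving the pair gives M_A = 253.3 kN·m and M_B = 108.7 kN·m (hogging).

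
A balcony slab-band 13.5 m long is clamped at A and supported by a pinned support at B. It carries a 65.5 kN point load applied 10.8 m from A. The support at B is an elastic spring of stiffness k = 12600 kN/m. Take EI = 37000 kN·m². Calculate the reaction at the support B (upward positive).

Release the roller at B. Primary structure: cantilever fixed at A.
Deflection at B on the released cantilever, summing each load's contribution:
  point load 65.5 at a = 10.8: Pa²(3L − a)/(6EI) = 37818/EI
Flexibility coefficient — unit upward force at B: δ_{BB} = L³/(3EI) = 820.1/EI.
With EI = 37000 kN·m²: δ_0 = 1.0221 m and δ_{BB} = 0.022166 m/kN.
Compatibility — the spring shortens by R_B/k under the reaction it provides: δ_0 − R_B·δ_{BB} = R_B/k. With 1/k = 0.000079 m/kN, R_B = δ_0 / (δ_{BB} + 1/k) = 1.0221 / (0.022166 + 0.000079) = 45.95 kN.

R_B = 45.95 kN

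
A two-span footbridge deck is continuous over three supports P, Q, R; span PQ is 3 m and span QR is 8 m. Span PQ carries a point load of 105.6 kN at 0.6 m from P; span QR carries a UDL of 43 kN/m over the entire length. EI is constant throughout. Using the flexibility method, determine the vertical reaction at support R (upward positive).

R_R = 139.7 kN

Release continuity at Q by inserting a hinge; the redundant is the internal moment M_Q. The primary structure is two simply-supported spans PQ and QR.
Discontinuity in slope at Q on the released structure — sum the simple-span end rotations:
  span PQ: point load 105.6 at a = 0.6: Pab(L + a)/(6LEI) = 30.41/EI
  span QR: UDL 43: wL³/(24EI) = 917.3/EI
  relative rotation θ_0 = (30.41 + 917.3)/EI = 947.7/EI
A unit hogging moment at Q produces rotation L₁/(3EI) + L₂/(3EI) = 3.667/EI.
Slope continuity at Q: θ_0 = M_Q·3.667/EI, so M_Q = 947.7/3.667 = 258.5 kN·m (hogging).
Span QR, ΣM about R: R_Q^{QR}·8 = 1376 + 258.5, so R_Q^{QR} = 204.3 kN and R_R = 344 − 204.3 = 139.7 kN.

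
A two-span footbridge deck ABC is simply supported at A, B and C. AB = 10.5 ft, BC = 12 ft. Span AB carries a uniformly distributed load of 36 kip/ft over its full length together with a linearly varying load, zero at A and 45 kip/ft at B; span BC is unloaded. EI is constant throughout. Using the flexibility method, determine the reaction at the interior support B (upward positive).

Release continuity at B by inserting a hinge; the redundant is the internal moment M_B. The primary structure is two simply-supported spans AB and BC.
End slopes at the hinge B, treating each span as simply supported:
  span AB: UDL 36: wL³/(24EI) = 1736/EI
  span AB: triangular load, peak 45: w₀L³/(45EI) = 1158/EI
  relative rotation θ_0 = (2894 + 0)/EI = 2894/EI
A unit hogging moment at B produces rotation L₁/(3EI) + L₂/(3EI) = 7.5/EI.
Compatibility: M_B·(L₁+L₂)/(3EI) = θ_0, giving M_B = 385.9 kip·ft (hogging).
Span AB, ΣM about A with M_B applied at B: R_B^{AB}·10.5 = 3638 + 385.9, so R_B^{AB} = 383.2 kip and R_A = 614.2 − 383.2 = 231 kip.
Span BC, ΣM about C: R_B^{BC}·12 = 0 + 385.9, so R_B^{BC} = 32.16 kip and R_C = 0 − 32.16 = -32.16 kip.
R_B = 383.2 + 32.16 = 415.4 kip.

R_B = 415.4 kip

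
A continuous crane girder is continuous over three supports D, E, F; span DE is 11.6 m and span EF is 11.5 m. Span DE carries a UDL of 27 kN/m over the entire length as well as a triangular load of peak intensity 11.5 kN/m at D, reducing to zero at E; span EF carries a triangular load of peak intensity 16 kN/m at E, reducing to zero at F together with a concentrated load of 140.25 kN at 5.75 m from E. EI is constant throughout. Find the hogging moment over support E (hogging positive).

Release continuity at E by inserting a hinge; the redundant is the internal moment M_E. The primary structure is two simply-supported spans DE and EF.
Discontinuity in slope at E on the released structure — sum the simple-span end rotations:
  span DE: UDL 27: wL³/(24EI) = 1756/EI
  span DE: triangular load, peak 11.5: 7w₀L³/(360EI) = 349/EI
  span EF: triangular load, peak 16: w₀L³/(45EI) = 540.8/EI
  span EF: point load 140.25 at a = 5.75: Pab(L + b)/(6LEI) = 1159/EI
  relative rotation θ_0 = (2105 + 1700)/EI = 3805/EI
A unit hogging moment at E produces rotation L₁/(3EI) + L₂/(3EI) = 7.7/EI.
Slope continuity at E: θ_0 = M_E·7.7/EI, so M_E = 3805/7.7 = 494.2 kN·m (hogging).

M_E = 494.2 kN·m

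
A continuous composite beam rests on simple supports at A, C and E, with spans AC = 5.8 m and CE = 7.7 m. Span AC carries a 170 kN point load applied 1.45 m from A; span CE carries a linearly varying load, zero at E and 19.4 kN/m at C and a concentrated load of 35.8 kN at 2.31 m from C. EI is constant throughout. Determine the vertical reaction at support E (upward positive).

R_E = 19.86 kN

Take M_C as the redundant. Released structure: two simple spans AC and CE with a hinge at C.
Discontinuity in slope at C on the released structure — sum the simple-span end rotations:
  span AC: point load 170 at a = 1.45: Pab(L + a)/(6LEI) = 223.4/EI
  span CE: triangular load, peak 19.4: w₀L³/(45EI) = 196.8/EI
  span CE: point load 35.8 at a = 2.31: Pab(L + b)/(6LEI) = 126.3/EI
  relative rotation θ_0 = (223.4 + 323.1)/EI = 546.5/EI
A unit hogging moment at C produces rotation L₁/(3EI) + L₂/(3EI) = 4.5/EI.
Compatibility: M_C·(L₁+L₂)/(3EI) = θ_0, giving M_C = 121.4 kN·m (hogging).
Span CE, ΣM about E: R_C^{CE}·7.7 = 576.4 + 121.4, so R_C^{CE} = 90.63 kN and R_E = 110.5 − 90.63 = 19.86 kN.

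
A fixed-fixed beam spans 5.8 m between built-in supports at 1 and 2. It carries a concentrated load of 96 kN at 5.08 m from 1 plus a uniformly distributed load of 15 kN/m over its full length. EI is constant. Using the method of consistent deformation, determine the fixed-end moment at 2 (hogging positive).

M_2 = 95.07 kN·m

Take the two fixed-end moments M_1, M_2 as redundants; the released structure is the simple span 12.
On the primary (simply-supported) span, the end slopes from the loading are:
  at 1: point load 96 at a = 5.08: Pab(L + b)/(6LEI) = 65.79/EI
  at 2: point load 96 at a = 5.08: Pab(L + a)/(6LEI) = 109.8/EI
  at 1: UDL 15: wL³/(24EI) = 121.9/EI
  at 2: UDL 15: wL³/(24EI) = 121.9/EI
  θ_10 = 187.7/EI,  θ_20 = 231.7/EI
Flexibility coefficients: a unit moment at one end gives L/(3EI) there and L/(6EI) at the far end, so f₁₁ = f₂₂ = 1.933/EI and f₁₂ = f₂₁ = 0.9667/EI.
Compatibility — zero rotation at each built-in end:
  1.933 M_1 + 0.9667 M_2 = 187.7
  0.9667 M_1 + 1.933 M_2 = 231.7
Solving the pair gives M_1 = 49.57 kN·m and M_2 = 95.07 kN·m (hogging).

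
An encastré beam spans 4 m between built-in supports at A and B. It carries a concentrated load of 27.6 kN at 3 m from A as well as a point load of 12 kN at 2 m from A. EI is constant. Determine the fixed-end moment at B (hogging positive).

M_B = 21.52 kN·m

Take the two fixed-end moments M_A, M_B as redundants; the released structure is the simple span AB.
On the primary (simply-supported) span, the end slopes from the loading are:
  at A: point load 27.6 at a = 3: Pab(L + b)/(6LEI) = 17.25/EI
  at B: point load 27.6 at a = 3: Pab(L + a)/(6LEI) = 24.15/EI
  at A: point load 12 at a = 2: Pab(L + b)/(6LEI) = 12/EI
  at B: point load 12 at a = 2: Pab(L + a)/(6LEI) = 12/EI
  θ_A0 = 29.25/EI,  θ_B0 = 36.15/EI
Flexibility coefficients: a unit moment at one end gives L/(3EI) there and L/(6EI) at the far end, so f₁₁ = f₂₂ = 1.333/EI and f₁₂ = f₂₁ = 0.6667/EI.
Compatibility — zero rotation at each built-in end:
  1.333 M_A + 0.6667 M_B = 29.25
  0.6667 M_A + 1.333 M_B = 36.15
Solving the pair gives M_A = 11.18 kN·m and M_B = 21.52 kN·m (hogging).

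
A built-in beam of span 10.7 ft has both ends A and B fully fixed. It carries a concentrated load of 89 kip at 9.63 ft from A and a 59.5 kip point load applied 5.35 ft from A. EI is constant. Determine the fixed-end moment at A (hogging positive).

M_A = 88.15 kip·ft

Release both end moments; the primary structure is a simply-supported span AB with redundants M_A and M_B.
Simple-span end rotations at A and B under the given loads:
  at A: point load 89 at a = 9.63: Pab(L + b)/(6LEI) = 168.1/EI
  at B: point load 89 at a = 9.63: Pab(L + a)/(6LEI) = 290.4/EI
  at A: point load 59.5 at a = 5.35: Pab(L + b)/(6LEI) = 425.8/EI
  at B: point load 59.5 at a = 5.35: Pab(L + a)/(6LEI) = 425.8/EI
  θ_A0 = 593.9/EI,  θ_B0 = 716.2/EI
Flexibility coefficients: a unit moment at one end gives L/(3EI) there and L/(6EI) at the far end, so f₁₁ = f₂₂ = 3.567/EI and f₁₂ = f₂₁ = 1.783/EI.
Compatibility — zero rotation at each built-in end:
  3.567 M_A + 1.783 M_B = 593.9
  1.783 M_A + 3.567 M_B = 716.2
Solving the pair gives M_A = 88.15 kip·ft and M_B = 156.7 kip·ft (hogging).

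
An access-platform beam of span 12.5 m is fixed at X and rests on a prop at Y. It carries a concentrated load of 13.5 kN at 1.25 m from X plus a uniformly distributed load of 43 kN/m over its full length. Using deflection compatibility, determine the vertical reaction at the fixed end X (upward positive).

Take the reaction at Y as the redundant and release it; the primary structure is a cantilever fixed at X.
Free-end deflection of the primary structure under the applied loading (downward +):
  point load 13.5 at a = 1.25: Pa²(3L − a)/(6EI) = 127.4/EI
  UDL 43: wL⁴/(8EI) = 131226/EI
  δ_0 = 131353/EI
Flexibility coefficient — unit upward force at Y: δ_{YY} = L³/(3EI) = 651/EI.
The prop prevents deflection at Y: R_Y = δ_0/δ_{YY} = 131353/651 = 201.8 kN.
Vertical equilibrium: R_X = ΣP − R_Y = 551 − 201.8 = 349.2 kN.

R_X = 349.2 kN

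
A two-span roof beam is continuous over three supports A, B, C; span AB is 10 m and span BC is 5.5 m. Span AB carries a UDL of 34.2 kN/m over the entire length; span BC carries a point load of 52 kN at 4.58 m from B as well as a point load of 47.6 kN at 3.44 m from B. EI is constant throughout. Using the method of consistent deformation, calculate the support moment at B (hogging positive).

Take M_B as the redundant. Released structure: two simple spans AB and BC with a hinge at B.
Discontinuity in slope at B on the released structure — sum the simple-span end rotations:
  span AB: UDL 34.2: wL³/(24EI) = 1425/EI
  span BC: point load 52 at a = 4.58: Pab(L + b)/(6LEI) = 42.63/EI
  span BC: point load 47.6 at a = 3.44: Pab(L + b)/(6LEI) = 77.28/EI
  relative rotation θ_0 = (1425 + 119.9)/EI = 1545/EI
A unit hogging moment at B produces rotation L₁/(3EI) + L₂/(3EI) = 5.167/EI.
Slope continuity at B: θ_0 = M_B·5.167/EI, so M_B = 1545/5.167 = 299 kN·m (hogging).

M_B = 299 kN·m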